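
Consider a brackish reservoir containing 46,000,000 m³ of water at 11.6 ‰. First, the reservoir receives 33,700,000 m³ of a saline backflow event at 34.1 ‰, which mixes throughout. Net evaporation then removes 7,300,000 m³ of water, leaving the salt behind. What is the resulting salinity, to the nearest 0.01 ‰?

23.24 ‰

After mixing: salt = 46,000,000×11.6 + 33,700,000×34.1 = 1,682,770,000; volume = 79,700,000 m³
After evaporation: salt unchanged = 1,682,770,000; volume = 79,700,000 − 7,300,000 = 72,400,000 m³
S = 1,682,770,000 / 72,400,000 = 23.2427 ‰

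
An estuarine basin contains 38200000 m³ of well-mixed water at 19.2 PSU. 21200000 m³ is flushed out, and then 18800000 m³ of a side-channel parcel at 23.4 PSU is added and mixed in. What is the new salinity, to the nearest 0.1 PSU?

21.4 PSU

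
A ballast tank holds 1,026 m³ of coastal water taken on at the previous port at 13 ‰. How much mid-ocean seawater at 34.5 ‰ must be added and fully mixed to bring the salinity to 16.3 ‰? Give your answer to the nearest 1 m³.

Salt balance: 1,026×13 + V×34.5 = (1,026+V)×16.3
13,338 + 34.5V = 16,723.8 + 16.3V
3,385.8 = 18.2V
V = 186.03 m³

186 m³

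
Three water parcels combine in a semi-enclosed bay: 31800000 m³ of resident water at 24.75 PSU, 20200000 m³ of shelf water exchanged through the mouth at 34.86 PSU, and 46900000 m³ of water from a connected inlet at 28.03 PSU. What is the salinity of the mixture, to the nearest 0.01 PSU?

28.37 PSU

Salt balance:
salt = 31,800,000×24.75 + 20,200,000×34.86 + 46,900,000×28.03 = 787,050,000 + 704,172,000 + 1,314,607,000 = 2,805,829,000
volume = 31,800,000 + 20,200,000 + 46,900,000 = 98,900,000 m³
S = 2,805,829,000 / 98,900,000 = 28.3704 PSU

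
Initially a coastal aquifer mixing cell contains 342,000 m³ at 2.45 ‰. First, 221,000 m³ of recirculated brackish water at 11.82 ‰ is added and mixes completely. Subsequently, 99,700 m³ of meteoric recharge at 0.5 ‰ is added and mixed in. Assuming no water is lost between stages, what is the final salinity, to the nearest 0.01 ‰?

Weighted by volume,
Initial salt = 342,000×2.45 = 837,900
After stage 1: salt = 837,900 + 221,000×11.82 = 3,450,120; volume = 563,000 m³; S = 6.128 ‰
After stage 2: salt = 3,450,120 + 99,700×0.5 = 3,499,970; volume = 662,700 m³
S = 3,499,970 / 662,700 = 5.2814 ‰

5.28 ‰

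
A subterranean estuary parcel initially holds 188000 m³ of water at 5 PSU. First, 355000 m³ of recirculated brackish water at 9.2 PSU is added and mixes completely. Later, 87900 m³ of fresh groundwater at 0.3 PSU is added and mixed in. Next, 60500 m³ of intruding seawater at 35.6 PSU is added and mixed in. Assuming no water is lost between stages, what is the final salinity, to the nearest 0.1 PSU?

By conservation of dissolved salt,
Initial salt = 188,000×5 = 940,000
After stage 1: salt = 940,000 + 355,000×9.2 = 4,206,000; volume = 543,000 m³; S = 7.746 PSU
After stage 2: salt = 4,206,000 + 87,900×0.3 = 4,232,370; volume = 630,900 m³; S = 6.708 PSU
After stage 3: salt = 4,232,370 + 60,500×35.6 = 6,386,170; volume = 691,400 m³
S = 6,386,170 / 691,400 = 9.2366 PSU

9.2 PSU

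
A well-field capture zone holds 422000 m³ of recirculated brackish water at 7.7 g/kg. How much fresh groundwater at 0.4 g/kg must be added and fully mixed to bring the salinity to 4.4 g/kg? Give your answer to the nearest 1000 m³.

348000 m³

Salt balance: 422,000×7.7 + V×0.4 = (422,000+V)×4.4
3,249,400 + 0.4V = 1,856,800 + 4.4V
1,392,600 = 4V
V = 348,150 m³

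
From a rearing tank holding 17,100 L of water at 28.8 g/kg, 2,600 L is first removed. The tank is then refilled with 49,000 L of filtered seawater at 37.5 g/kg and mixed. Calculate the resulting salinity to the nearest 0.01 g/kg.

Remaining after removal: 14,500 L at 28.8 g/kg (salt = 417,600)
After addition: salt = 417,600 + 49,000×37.5 = 2,255,100; volume = 63,500 L
S = 2,255,100 / 63,500 = 35.5134 g/kg

35.51 g/kg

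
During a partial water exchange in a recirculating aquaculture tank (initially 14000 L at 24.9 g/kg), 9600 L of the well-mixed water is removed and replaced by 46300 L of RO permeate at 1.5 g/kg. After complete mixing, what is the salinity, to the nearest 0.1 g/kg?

Remaining after removal: 4,400 L at 24.9 g/kg (salt = 109,560)
After addition: salt = 109,560 + 46,300×1.5 = 179,010; volume = 50,700 L
S = 179,010 / 50,700 = 3.5308 g/kg

3.5 g/kg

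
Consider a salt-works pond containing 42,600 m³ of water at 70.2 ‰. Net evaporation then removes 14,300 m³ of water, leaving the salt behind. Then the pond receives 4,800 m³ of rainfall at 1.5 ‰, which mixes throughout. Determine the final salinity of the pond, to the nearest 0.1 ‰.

After evaporation: salt = 42,600×70.2 = 2,990,520; volume = 42,600 − 14,300 = 28,300 m³
After mixing: salt = 2,990,520 + 4,800×1.5 = 2,997,720; volume = 28,300 + 4,800 = 33,100 m³
S = 2,997,720 / 33,100 = 90.5656 ‰

90.6 ‰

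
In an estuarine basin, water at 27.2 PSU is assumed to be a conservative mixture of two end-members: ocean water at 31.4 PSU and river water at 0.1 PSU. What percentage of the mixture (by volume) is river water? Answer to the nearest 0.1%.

13.4%

Let f be the freshwater fraction. Salt balance per unit volume:
f×0.1 + (1−f)×31.4 = 27.2
f = (31.4 − 27.2) / (31.4 − 0.1) = 4.2/31.3 = 0.1342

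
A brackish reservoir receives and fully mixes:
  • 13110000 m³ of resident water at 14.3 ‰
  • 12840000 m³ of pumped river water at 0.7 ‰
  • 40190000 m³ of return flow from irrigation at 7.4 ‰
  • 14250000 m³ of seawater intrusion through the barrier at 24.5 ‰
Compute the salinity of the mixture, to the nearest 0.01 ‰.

By conservation of dissolved salt,
salt = 13,110,000×14.3 + 12,840,000×0.7 + 40,190,000×7.4 + 14,250,000×24.5 = 187,473,000 + 8,988,000 + 297,406,000 + 349,125,000 = 842,992,000
volume = 13,110,000 + 12,840,000 + 40,190,000 + 14,250,000 = 80,390,000 m³
S = 842,992,000 / 80,390,000 = 10.4863 ‰

10.49 ‰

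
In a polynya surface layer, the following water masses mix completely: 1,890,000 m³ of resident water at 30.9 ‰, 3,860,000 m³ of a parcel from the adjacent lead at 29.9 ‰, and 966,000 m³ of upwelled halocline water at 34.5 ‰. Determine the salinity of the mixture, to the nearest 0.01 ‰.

30.84 ‰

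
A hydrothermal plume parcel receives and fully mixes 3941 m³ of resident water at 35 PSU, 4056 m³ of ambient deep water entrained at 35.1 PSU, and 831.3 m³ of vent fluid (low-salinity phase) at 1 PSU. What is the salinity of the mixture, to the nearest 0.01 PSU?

By conservation of dissolved salt,
salt = 3,941×35 + 4,056×35.1 + 831.3×1 = 137,935 + 142,365.6 + 831.3 = 281,131.9
volume = 3,941 + 4,056 + 831.3 = 8,828.3 m³
S = 281,131.9 / 8,828.3 = 31.8444 PSU

31.84 PSU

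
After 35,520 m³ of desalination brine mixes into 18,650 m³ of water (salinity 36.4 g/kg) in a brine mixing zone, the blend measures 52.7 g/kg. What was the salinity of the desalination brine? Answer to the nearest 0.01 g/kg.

61.26 g/kg

Salt balance: 18,650×36.4 + 35,520×S = 54,170×52.7
678,860 + 35,520·S = 2,854,759
S = (2,854,759 − 678,860) / 35,520 = 61.2584 g/kg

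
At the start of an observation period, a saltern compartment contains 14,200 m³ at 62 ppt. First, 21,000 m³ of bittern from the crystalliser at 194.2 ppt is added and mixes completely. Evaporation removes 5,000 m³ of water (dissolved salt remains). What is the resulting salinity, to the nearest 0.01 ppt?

After mixing: salt = 14,200×62 + 21,000×194.2 = 4,958,600; volume = 35,200 m³
After evaporation: salt unchanged = 4,958,600; volume = 35,200 − 5,000 = 30,200 m³
S = 4,958,600 / 30,200 = 164.1921 ppt

164.19 ppt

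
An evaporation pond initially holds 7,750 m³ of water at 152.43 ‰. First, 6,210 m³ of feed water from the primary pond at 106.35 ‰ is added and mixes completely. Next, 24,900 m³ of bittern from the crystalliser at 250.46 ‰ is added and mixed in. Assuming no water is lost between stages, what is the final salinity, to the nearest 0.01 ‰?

By conservation of dissolved salt,
Initial salt = 7,750×152.43 = 1,181,332.5
After stage 1: salt = 1,181,332.5 + 6,210×106.35 = 1,841,766; volume = 13,960 m³; S = 131.932 ‰
After stage 2: salt = 1,841,766 + 24,900×250.46 = 8,078,220; volume = 38,860 m³
S = 8,078,220 / 38,860 = 207.8801 ‰

207.88 ‰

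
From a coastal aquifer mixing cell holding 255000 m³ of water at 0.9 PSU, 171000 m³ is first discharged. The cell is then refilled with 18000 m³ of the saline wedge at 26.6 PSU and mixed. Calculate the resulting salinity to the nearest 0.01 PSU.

5.44 PSU

Remaining after removal: 84,000 m³ at 0.9 PSU (salt = 75,600)
After addition: salt = 75,600 + 18,000×26.6 = 554,400; volume = 102,000 m³
S = 554,400 / 102,000 = 5.4353 PSU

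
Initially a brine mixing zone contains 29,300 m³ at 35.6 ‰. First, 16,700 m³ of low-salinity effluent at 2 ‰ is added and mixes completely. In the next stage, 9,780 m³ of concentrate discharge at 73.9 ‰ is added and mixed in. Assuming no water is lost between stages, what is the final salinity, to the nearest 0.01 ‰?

32.26 ‰

Conserving salt mass:
Initial salt = 29,300×35.6 = 1,043,080
After stage 1: salt = 1,043,080 + 16,700×2 = 1,076,480; volume = 46,000 m³; S = 23.402 ‰
After stage 2: salt = 1,076,480 + 9,780×73.9 = 1,799,222; volume = 55,780 m³
S = 1,799,222 / 55,780 = 32.2557 ‰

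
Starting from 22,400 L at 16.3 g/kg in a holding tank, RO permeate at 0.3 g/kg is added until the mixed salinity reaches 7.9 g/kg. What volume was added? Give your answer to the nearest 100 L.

24800 L

Salt balance: 22,400×16.3 + V×0.3 = (22,400+V)×7.9
365,120 + 0.3V = 176,960 + 7.9V
188,160 = 7.6V
V = 24,757.89 L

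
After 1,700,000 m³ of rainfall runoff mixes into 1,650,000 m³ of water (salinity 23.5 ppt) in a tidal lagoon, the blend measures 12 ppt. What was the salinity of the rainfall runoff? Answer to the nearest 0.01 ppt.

0.84 ppt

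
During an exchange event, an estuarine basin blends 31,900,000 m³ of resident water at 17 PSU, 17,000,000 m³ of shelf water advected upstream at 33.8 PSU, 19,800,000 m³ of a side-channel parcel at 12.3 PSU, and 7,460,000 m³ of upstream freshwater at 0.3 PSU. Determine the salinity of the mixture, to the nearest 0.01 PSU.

Mass of salt is conserved:
salt = 31,900,000×17 + 17,000,000×33.8 + 19,800,000×12.3 + 7,460,000×0.3 = 542,300,000 + 574,600,000 + 243,540,000 + 2,238,000 = 1,362,678,000
volume = 31,900,000 + 17,000,000 + 19,800,000 + 7,460,000 = 76,160,000 m³
S = 1,362,678,000 / 76,160,000 = 17.8923 PSU

17.89 PSU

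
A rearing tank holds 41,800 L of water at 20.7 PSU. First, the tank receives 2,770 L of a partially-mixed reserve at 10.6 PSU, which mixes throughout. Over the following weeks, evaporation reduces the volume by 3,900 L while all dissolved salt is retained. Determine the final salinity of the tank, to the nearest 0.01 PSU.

22.00 PSU

After mixing: salt = 41,800×20.7 + 2,770×10.6 = 894,622; volume = 44,570 L
After evaporation: salt unchanged = 894,622; volume = 44,570 − 3,900 = 40,670 L
S = 894,622 / 40,670 = 21.9971 PSU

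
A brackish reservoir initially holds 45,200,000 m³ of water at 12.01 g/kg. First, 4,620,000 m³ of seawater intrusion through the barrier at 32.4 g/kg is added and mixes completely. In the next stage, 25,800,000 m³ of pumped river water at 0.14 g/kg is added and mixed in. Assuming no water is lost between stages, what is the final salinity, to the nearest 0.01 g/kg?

By conservation of dissolved salt,
Initial salt = 45,200,000×12.01 = 542,852,000
After stage 1: salt = 542,852,000 + 4,620,000×32.4 = 692,540,000; volume = 49,820,000 m³; S = 13.901 g/kg
After stage 2: salt = 692,540,000 + 25,800,000×0.14 = 696,152,000; volume = 75,620,000 m³
S = 696,152,000 / 75,620,000 = 9.2059 g/kg

9.21 g/kg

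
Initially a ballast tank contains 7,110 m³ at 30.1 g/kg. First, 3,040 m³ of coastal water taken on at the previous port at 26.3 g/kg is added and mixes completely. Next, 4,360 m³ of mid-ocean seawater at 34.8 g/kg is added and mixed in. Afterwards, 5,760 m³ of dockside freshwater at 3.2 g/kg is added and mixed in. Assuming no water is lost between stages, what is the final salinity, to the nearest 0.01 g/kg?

Conserving salt mass:
Initial salt = 7,110×30.1 = 214,011
After stage 1: salt = 214,011 + 3,040×26.3 = 293,963; volume = 10,150 m³; S = 28.962 g/kg
After stage 2: salt = 293,963 + 4,360×34.8 = 445,691; volume = 14,510 m³; S = 30.716 g/kg
After stage 3: salt = 445,691 + 5,760×3.2 = 464,123; volume = 20,270 m³
S = 464,123 / 20,270 = 22.897 g/kg

22.90 g/kg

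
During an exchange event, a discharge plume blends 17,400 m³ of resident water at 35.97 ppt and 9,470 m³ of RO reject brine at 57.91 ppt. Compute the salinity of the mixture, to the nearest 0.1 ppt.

43.7 ppt

Mass of salt is conserved:
salt = 17,400×35.97 + 9,470×57.91 = 625,878 + 548,407.7 = 1,174,285.7
volume = 17,400 + 9,470 = 26,870 m³
S = 1,174,285.7 / 26,870 = 43.702 ppt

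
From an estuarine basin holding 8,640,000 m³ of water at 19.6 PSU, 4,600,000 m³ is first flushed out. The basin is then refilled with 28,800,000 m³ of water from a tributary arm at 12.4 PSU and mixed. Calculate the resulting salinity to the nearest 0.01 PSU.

13.29 PSU

Remaining after removal: 4,040,000 m³ at 19.6 PSU (salt = 79,184,000)
After addition: salt = 79,184,000 + 28,800,000×12.4 = 436,304,000; volume = 32,840,000 m³
S = 436,304,000 / 32,840,000 = 13.2857 PSU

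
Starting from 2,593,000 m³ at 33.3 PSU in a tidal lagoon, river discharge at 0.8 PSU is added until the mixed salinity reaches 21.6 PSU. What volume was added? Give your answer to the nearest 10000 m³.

1460000 m³

Salt balance: 2,593,000×33.3 + V×0.8 = (2,593,000+V)×21.6
86,346,900 + 0.8V = 56,008,800 + 21.6V
30,338,100 = 20.8V
V = 1,458,562.5 m³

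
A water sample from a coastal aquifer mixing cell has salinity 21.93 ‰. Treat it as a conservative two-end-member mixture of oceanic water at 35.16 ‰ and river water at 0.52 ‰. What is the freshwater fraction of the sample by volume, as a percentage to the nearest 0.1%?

Let f be the freshwater fraction. Salt balance per unit volume:
f×0.52 + (1−f)×35.16 = 21.93
f = (35.16 − 21.93) / (35.16 − 0.52) = 13.23/34.64 = 0.3819

38.2%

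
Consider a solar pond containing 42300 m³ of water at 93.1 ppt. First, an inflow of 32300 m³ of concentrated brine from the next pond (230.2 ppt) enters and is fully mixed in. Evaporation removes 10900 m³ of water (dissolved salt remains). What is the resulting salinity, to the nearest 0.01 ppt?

178.55 ppt

After mixing: salt = 42,300×93.1 + 32,300×230.2 = 11,373,590; volume = 74,600 m³
After evaporation: salt unchanged = 11,373,590; volume = 74,600 − 10,900 = 63,700 m³
S = 11,373,590 / 63,700 = 178.5493 ppt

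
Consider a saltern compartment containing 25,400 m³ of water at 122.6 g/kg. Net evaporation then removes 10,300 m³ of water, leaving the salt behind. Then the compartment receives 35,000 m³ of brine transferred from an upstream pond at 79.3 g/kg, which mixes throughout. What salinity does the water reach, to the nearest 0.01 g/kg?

After evaporation: salt = 25,400×122.6 = 3,114,040; volume = 25,400 − 10,300 = 15,100 m³
After mixing: salt = 3,114,040 + 35,000×79.3 = 5,889,540; volume = 15,100 + 35,000 = 50,100 m³
S = 5,889,540 / 50,100 = 117.5557 g/kg

117.56 g/kg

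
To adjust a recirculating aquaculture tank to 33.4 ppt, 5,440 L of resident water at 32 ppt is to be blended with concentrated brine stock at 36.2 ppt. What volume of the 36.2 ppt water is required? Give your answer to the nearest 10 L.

2720 L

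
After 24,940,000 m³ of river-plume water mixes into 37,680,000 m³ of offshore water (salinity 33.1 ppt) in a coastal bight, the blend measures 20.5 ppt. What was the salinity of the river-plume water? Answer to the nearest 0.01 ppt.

1.46 ppt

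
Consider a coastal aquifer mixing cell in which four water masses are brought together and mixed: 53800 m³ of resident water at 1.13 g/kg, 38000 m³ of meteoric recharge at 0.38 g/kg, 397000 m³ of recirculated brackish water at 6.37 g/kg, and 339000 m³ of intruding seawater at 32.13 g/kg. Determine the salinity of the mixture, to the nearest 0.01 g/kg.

By conservation of dissolved salt,
salt = 53,800×1.13 + 38,000×0.38 + 397,000×6.37 + 339,000×32.13 = 60,794 + 14,440 + 2,528,890 + 10,892,070 = 13,496,194
volume = 53,800 + 38,000 + 397,000 + 339,000 = 827,800 m³
S = 13,496,194 / 827,800 = 16.3037 g/kg

16.30 g/kg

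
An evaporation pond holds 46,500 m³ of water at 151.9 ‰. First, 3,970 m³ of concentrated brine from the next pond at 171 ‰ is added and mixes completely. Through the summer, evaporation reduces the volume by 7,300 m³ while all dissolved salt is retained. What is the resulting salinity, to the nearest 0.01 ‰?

After mixing: salt = 46,500×151.9 + 3,970×171 = 7,742,220; volume = 50,470 m³
After evaporation: salt unchanged = 7,742,220; volume = 50,470 − 7,300 = 43,170 m³
S = 7,742,220 / 43,170 = 179.3426 ‰

179.34 ‰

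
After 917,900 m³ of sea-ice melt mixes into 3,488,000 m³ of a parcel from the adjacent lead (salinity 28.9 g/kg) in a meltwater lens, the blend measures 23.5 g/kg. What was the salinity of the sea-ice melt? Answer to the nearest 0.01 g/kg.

2.98 g/kg

Salt balance: 3,488,000×28.9 + 917,900×S = 4,405,900×23.5
100,803,200 + 917,900·S = 103,538,650
S = (103,538,650 − 100,803,200) / 917,900 = 2.9801 g/kg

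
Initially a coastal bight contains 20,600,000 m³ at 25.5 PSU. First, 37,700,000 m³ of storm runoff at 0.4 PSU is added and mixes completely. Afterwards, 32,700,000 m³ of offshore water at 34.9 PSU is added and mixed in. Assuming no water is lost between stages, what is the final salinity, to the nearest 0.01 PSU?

18.48 PSU

Conserving salt mass:
Initial salt = 20,600,000×25.5 = 525,300,000
After stage 1: salt = 525,300,000 + 37,700,000×0.4 = 540,380,000; volume = 58,300,000 m³; S = 9.269 PSU
After stage 2: salt = 540,380,000 + 32,700,000×34.9 = 1,681,610,000; volume = 91,000,000 m³
S = 1,681,610,000 / 91,000,000 = 18.4792 PSU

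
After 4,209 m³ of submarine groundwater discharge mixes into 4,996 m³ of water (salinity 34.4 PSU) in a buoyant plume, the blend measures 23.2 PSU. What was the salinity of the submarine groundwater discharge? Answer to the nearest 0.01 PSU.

9.91 PSU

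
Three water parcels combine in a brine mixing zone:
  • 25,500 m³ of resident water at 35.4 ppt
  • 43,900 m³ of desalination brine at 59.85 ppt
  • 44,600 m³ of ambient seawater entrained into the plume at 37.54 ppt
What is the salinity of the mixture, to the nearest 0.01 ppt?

Conserving salt mass:
salt = 25,500×35.4 + 43,900×59.85 + 44,600×37.54 = 902,700 + 2,627,415 + 1,674,284 = 5,204,399
volume = 25,500 + 43,900 + 44,600 = 114,000 m³
S = 5,204,399 / 114,000 = 45.6526 ppt

45.65 ppt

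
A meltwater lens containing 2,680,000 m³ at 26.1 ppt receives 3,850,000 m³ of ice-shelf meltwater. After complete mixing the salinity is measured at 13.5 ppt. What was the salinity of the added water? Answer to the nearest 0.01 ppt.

Salt balance: 2,680,000×26.1 + 3,850,000×S = 6,530,000×13.5
69,948,000 + 3,850,000·S = 88,155,000
S = (88,155,000 − 69,948,000) / 3,850,000 = 4.7291 ppt

4.73 ppt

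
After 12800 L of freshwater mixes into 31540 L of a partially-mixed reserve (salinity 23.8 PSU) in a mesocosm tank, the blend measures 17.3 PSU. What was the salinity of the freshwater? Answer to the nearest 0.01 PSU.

1.28 PSU

Salt balance: 31,540×23.8 + 12,800×S = 44,340×17.3
750,652 + 12,800·S = 767,082
S = (767,082 − 750,652) / 12,800 = 1.2836 PSU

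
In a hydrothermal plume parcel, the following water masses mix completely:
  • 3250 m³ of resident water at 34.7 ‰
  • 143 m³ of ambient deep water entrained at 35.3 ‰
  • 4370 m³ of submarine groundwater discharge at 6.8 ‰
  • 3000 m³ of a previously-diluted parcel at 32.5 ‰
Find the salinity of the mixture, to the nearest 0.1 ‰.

22.8 ‰

By conservation of dissolved salt,
salt = 3,250×34.7 + 143×35.3 + 4,370×6.8 + 3,000×32.5 = 112,775 + 5,047.9 + 29,716 + 97,500 = 245,038.9
volume = 3,250 + 143 + 4,370 + 3,000 = 10,763 m³
S = 245,038.9 / 10,763 = 22.767 ‰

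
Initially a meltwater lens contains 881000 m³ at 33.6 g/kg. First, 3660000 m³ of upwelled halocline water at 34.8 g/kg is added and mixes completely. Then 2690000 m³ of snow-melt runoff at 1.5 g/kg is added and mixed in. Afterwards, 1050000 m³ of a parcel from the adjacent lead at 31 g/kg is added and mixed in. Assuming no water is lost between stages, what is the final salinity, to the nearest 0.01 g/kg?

Conserving salt mass:
Initial salt = 881,000×33.6 = 29,601,600
After stage 1: salt = 29,601,600 + 3,660,000×34.8 = 156,969,600; volume = 4,541,000 m³; S = 34.567 g/kg
After stage 2: salt = 156,969,600 + 2,690,000×1.5 = 161,004,600; volume = 7,231,000 m³; S = 22.266 g/kg
After stage 3: salt = 161,004,600 + 1,050,000×31 = 193,554,600; volume = 8,281,000 m³
S = 193,554,600 / 8,281,000 = 23.3733 g/kg

23.37 g/kg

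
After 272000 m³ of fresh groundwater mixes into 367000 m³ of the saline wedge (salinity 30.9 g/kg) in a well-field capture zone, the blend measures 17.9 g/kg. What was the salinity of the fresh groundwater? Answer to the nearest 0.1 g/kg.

0.4 g/kg

Salt balance: 367,000×30.9 + 272,000×S = 639,000×17.9
11,340,300 + 272,000·S = 11,438,100
S = (11,438,100 − 11,340,300) / 272,000 = 0.3596 g/kg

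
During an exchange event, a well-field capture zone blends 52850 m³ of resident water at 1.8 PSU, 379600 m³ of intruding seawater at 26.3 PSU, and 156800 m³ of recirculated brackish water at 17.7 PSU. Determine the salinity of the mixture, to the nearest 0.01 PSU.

Salt balance:
salt = 52,850×1.8 + 379,600×26.3 + 156,800×17.7 = 95,130 + 9,983,480 + 2,775,360 = 12,853,970
volume = 52,850 + 379,600 + 156,800 = 589,250 m³
S = 12,853,970 / 589,250 = 21.8141 PSU

21.81 PSU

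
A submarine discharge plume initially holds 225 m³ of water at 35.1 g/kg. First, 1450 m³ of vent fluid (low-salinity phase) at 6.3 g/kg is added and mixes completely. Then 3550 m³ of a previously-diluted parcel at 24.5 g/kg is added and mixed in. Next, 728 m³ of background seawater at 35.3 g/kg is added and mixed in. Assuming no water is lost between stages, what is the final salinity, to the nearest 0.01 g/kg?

21.79 g/kg

Mass of salt is conserved:
Initial salt = 225×35.1 = 7,897.5
After stage 1: salt = 7,897.5 + 1,450×6.3 = 17,032.5; volume = 1,675 m³; S = 10.169 g/kg
After stage 2: salt = 17,032.5 + 3,550×24.5 = 104,007.5; volume = 5,225 m³; S = 19.906 g/kg
After stage 3: salt = 104,007.5 + 728×35.3 = 129,705.9; volume = 5,953 m³
S = 129,705.9 / 5,953 = 21.7883 g/kg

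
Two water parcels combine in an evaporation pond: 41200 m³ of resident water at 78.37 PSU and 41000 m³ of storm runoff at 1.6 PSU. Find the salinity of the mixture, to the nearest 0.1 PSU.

Weighted by volume,
salt = 41,200×78.37 + 41,000×1.6 = 3,228,844 + 65,600 = 3,294,444
volume = 41,200 + 41,000 = 82,200 m³
S = 3,294,444 / 82,200 = 40.078 PSU

40.1 PSU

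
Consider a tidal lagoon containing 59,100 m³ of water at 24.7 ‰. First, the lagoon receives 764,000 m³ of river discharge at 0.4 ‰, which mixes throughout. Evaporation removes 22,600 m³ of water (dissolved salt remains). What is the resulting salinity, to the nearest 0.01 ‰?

2.21 ‰

After mixing: salt = 59,100×24.7 + 764,000×0.4 = 1,765,370; volume = 823,100 m³
After evaporation: salt unchanged = 1,765,370; volume = 823,100 − 22,600 = 800,500 m³
S = 1,765,370 / 800,500 = 2.2053 ‰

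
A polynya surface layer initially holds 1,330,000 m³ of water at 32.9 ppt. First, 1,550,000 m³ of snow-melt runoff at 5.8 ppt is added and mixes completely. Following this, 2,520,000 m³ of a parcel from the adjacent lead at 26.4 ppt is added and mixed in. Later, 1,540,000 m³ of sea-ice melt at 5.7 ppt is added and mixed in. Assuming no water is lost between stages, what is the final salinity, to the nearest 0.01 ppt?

18.45 ppt

Total salt / total volume:
Initial salt = 1,330,000×32.9 = 43,757,000
After stage 1: salt = 43,757,000 + 1,550,000×5.8 = 52,747,000; volume = 2,880,000 m³; S = 18.315 ppt
After stage 2: salt = 52,747,000 + 2,520,000×26.4 = 119,275,000; volume = 5,400,000 m³; S = 22.088 ppt
After stage 3: salt = 119,275,000 + 1,540,000×5.7 = 128,053,000; volume = 6,940,000 m³
S = 128,053,000 / 6,940,000 = 18.4514 ppt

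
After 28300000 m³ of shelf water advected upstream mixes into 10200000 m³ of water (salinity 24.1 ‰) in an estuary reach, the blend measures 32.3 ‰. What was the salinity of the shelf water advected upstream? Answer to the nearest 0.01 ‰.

Salt balance: 10,200,000×24.1 + 28,300,000×S = 38,500,000×32.3
245,820,000 + 28,300,000·S = 1,243,550,000
S = (1,243,550,000 − 245,820,000) / 28,300,000 = 35.2555 ‰

35.26 ‰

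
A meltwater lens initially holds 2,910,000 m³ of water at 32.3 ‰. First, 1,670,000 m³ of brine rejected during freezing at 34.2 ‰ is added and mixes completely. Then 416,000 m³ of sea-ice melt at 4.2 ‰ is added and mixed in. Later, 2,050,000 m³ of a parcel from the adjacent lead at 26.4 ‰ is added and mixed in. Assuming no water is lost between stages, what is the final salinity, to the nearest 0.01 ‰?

Salt balance:
Initial salt = 2,910,000×32.3 = 93,993,000
After stage 1: salt = 93,993,000 + 1,670,000×34.2 = 151,107,000; volume = 4,580,000 m³; S = 32.993 ‰
After stage 2: salt = 151,107,000 + 416,000×4.2 = 152,854,200; volume = 4,996,000 m³; S = 30.595 ‰
After stage 3: salt = 152,854,200 + 2,050,000×26.4 = 206,974,200; volume = 7,046,000 m³
S = 206,974,200 / 7,046,000 = 29.3747 ‰

29.37 ‰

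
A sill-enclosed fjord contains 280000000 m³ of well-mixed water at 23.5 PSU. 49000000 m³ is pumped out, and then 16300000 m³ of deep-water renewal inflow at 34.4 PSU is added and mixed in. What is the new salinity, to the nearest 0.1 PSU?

Remaining after removal: 231,000,000 m³ at 23.5 PSU (salt = 5,428,500,000)
After addition: salt = 5,428,500,000 + 16,300,000×34.4 = 5,989,220,000; volume = 247,300,000 m³
S = 5,989,220,000 / 247,300,000 = 24.2184 PSU

24.2 PSU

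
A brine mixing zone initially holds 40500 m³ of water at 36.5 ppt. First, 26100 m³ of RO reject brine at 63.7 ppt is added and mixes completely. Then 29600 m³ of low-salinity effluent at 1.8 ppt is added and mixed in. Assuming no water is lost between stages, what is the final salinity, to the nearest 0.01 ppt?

By conservation of dissolved salt,
Initial salt = 40,500×36.5 = 1,478,250
After stage 1: salt = 1,478,250 + 26,100×63.7 = 3,140,820; volume = 66,600 m³; S = 47.159 ppt
After stage 2: salt = 3,140,820 + 29,600×1.8 = 3,194,100; volume = 96,200 m³
S = 3,194,100 / 96,200 = 33.2027 ppt

33.20 ppt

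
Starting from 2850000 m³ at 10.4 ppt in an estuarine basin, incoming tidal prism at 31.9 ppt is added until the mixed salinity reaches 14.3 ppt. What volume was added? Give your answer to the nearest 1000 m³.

632000 m³

Salt balance: 2,850,000×10.4 + V×31.9 = (2,850,000+V)×14.3
29,640,000 + 31.9V = 40,755,000 + 14.3V
11,115,000 = 17.6V
V = 631,534.09 m³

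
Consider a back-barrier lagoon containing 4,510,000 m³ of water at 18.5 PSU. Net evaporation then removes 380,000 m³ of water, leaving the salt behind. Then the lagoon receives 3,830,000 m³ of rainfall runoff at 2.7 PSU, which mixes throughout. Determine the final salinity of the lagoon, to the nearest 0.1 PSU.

After evaporation: salt = 4,510,000×18.5 = 83,435,000; volume = 4,510,000 − 380,000 = 4,130,000 m³
After mixing: salt = 83,435,000 + 3,830,000×2.7 = 93,776,000; volume = 4,130,000 + 3,830,000 = 7,960,000 m³
S = 93,776,000 / 7,960,000 = 11.7809 PSU

11.8 PSU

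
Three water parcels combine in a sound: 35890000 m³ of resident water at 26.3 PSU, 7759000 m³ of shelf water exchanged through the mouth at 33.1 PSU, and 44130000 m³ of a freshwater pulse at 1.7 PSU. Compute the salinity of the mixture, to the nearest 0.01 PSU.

Weighted by volume,
salt = 35,890,000×26.3 + 7,759,000×33.1 + 44,130,000×1.7 = 943,907,000 + 256,822,900 + 75,021,000 = 1,275,750,900
volume = 35,890,000 + 7,759,000 + 44,130,000 = 87,779,000 m³
S = 1,275,750,900 / 87,779,000 = 14.5337 PSU

14.53 PSU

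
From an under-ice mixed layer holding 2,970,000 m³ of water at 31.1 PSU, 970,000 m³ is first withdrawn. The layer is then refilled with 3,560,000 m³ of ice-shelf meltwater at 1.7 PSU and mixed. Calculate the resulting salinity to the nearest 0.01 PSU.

Remaining after removal: 2,000,000 m³ at 31.1 PSU (salt = 62,200,000)
After addition: salt = 62,200,000 + 3,560,000×1.7 = 68,252,000; volume = 5,560,000 m³
S = 68,252,000 / 5,560,000 = 12.2755 PSU

12.28 PSU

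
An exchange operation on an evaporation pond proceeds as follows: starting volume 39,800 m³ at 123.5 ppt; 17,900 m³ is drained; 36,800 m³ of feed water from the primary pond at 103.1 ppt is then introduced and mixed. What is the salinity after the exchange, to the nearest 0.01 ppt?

Remaining after removal: 21,900 m³ at 123.5 ppt (salt = 2,704,650)
After addition: salt = 2,704,650 + 36,800×103.1 = 6,498,730; volume = 58,700 m³
S = 6,498,730 / 58,700 = 110.7109 ppt

110.71 ppt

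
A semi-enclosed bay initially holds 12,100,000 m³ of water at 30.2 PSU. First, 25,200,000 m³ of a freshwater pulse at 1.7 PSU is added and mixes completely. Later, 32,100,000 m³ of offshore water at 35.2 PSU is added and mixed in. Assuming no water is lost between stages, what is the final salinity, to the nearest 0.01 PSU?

22.16 PSU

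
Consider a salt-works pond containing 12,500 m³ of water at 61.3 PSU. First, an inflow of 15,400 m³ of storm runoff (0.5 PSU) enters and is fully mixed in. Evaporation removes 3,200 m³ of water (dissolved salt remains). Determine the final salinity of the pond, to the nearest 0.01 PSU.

31.33 PSU

After mixing: salt = 12,500×61.3 + 15,400×0.5 = 773,950; volume = 27,900 m³
After evaporation: salt unchanged = 773,950; volume = 27,900 − 3,200 = 24,700 m³
S = 773,950 / 24,700 = 31.334 PSU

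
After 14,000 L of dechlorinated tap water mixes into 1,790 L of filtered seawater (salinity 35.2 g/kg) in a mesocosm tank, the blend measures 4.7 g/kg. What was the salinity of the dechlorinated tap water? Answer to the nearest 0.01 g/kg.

Salt balance: 1,790×35.2 + 14,000×S = 15,790×4.7
63,008 + 14,000·S = 74,213
S = (74,213 − 63,008) / 14,000 = 0.8004 g/kg

0.80 g/kg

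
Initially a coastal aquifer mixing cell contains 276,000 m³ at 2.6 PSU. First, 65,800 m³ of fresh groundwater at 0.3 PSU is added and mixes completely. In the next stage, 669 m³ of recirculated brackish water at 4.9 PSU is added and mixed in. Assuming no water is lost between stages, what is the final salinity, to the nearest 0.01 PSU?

2.16 PSU

Weighted by volume,
Initial salt = 276,000×2.6 = 717,600
After stage 1: salt = 717,600 + 65,800×0.3 = 737,340; volume = 341,800 m³; S = 2.157 PSU
After stage 2: salt = 737,340 + 669×4.9 = 740,618.1; volume = 342,469 m³
S = 740,618.1 / 342,469 = 2.1626 PSU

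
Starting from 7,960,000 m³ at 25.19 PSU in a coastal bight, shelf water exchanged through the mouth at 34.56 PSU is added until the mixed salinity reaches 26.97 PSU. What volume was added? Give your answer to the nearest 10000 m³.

1870000 m³

Salt balance: 7,960,000×25.19 + V×34.56 = (7,960,000+V)×26.97
200,512,400 + 34.56V = 214,681,200 + 26.97V
14,168,800 = 7.59V
V = 1,866,772.07 m³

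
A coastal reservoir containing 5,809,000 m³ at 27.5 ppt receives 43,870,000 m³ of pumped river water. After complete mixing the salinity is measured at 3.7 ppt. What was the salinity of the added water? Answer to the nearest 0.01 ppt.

0.55 ppt

Salt balance: 5,809,000×27.5 + 43,870,000×S = 49,679,000×3.7
159,747,500 + 43,870,000·S = 183,812,300
S = (183,812,300 − 159,747,500) / 43,870,000 = 0.5485 ppt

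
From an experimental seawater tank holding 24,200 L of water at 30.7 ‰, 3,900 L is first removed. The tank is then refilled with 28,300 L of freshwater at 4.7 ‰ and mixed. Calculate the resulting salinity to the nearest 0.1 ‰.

15.6 ‰

Remaining after removal: 20,300 L at 30.7 ‰ (salt = 623,210)
After addition: salt = 623,210 + 28,300×4.7 = 756,220; volume = 48,600 L
S = 756,220 / 48,600 = 15.5601 ‰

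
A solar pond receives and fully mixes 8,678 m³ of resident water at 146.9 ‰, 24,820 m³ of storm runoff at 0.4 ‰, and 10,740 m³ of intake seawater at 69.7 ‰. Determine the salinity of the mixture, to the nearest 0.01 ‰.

45.96 ‰

Total salt / total volume:
salt = 8,678×146.9 + 24,820×0.4 + 10,740×69.7 = 1,274,798.2 + 9,928 + 748,578 = 2,033,304.2
volume = 8,678 + 24,820 + 10,740 = 44,238 m³
S = 2,033,304.2 / 44,238 = 45.9628 ‰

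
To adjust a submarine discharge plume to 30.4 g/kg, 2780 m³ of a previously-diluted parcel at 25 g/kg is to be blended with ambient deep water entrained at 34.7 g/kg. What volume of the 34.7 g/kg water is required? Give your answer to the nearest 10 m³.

Salt balance: 2,780×25 + V×34.7 = (2,780+V)×30.4
69,500 + 34.7V = 84,512 + 30.4V
15,012 = 4.3V
V = 3,491.16 m³

3490 m³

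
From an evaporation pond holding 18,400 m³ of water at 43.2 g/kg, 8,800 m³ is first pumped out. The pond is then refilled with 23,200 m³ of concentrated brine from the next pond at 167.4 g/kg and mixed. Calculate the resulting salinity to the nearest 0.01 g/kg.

131.05 g/kg

Remaining after removal: 9,600 m³ at 43.2 g/kg (salt = 414,720)
After addition: salt = 414,720 + 23,200×167.4 = 4,298,400; volume = 32,800 m³
S = 4,298,400 / 32,800 = 131.0488 g/kg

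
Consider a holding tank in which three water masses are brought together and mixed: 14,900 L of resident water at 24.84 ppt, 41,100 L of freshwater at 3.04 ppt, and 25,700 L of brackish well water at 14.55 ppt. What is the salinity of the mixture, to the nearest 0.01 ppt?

Mass of salt is conserved:
salt = 14,900×24.84 + 41,100×3.04 + 25,700×14.55 = 370,116 + 124,944 + 373,935 = 868,995
volume = 14,900 + 41,100 + 25,700 = 81,700 L
S = 868,995 / 81,700 = 10.6364 ppt

10.64 ppt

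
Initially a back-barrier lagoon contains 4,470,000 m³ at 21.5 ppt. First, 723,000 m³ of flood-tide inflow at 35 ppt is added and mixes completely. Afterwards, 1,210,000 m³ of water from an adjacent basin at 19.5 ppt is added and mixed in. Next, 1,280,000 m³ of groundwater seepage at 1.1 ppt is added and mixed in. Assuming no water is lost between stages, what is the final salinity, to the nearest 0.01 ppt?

Salt balance:
Initial salt = 4,470,000×21.5 = 96,105,000
After stage 1: salt = 96,105,000 + 723,000×35 = 121,410,000; volume = 5,193,000 m³; S = 23.38 ppt
After stage 2: salt = 121,410,000 + 1,210,000×19.5 = 145,005,000; volume = 6,403,000 m³; S = 22.646 ppt
After stage 3: salt = 145,005,000 + 1,280,000×1.1 = 146,413,000; volume = 7,683,000 m³
S = 146,413,000 / 7,683,000 = 19.0567 ppt

19.06 ppt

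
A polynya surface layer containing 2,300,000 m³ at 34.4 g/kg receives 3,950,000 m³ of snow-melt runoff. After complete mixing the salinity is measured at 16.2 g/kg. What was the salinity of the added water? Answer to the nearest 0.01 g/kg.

Salt balance: 2,300,000×34.4 + 3,950,000×S = 6,250,000×16.2
79,120,000 + 3,950,000·S = 101,250,000
S = (101,250,000 − 79,120,000) / 3,950,000 = 5.6025 g/kg

5.60 g/kg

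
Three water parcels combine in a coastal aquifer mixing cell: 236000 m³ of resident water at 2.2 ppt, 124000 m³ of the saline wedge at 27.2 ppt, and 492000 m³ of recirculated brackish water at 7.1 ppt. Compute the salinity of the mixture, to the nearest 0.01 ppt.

Weighted by volume,
salt = 236,000×2.2 + 124,000×27.2 + 492,000×7.1 = 519,200 + 3,372,800 + 3,493,200 = 7,385,200
volume = 236,000 + 124,000 + 492,000 = 852,000 m³
S = 7,385,200 / 852,000 = 8.6681 ppt

8.67 ppt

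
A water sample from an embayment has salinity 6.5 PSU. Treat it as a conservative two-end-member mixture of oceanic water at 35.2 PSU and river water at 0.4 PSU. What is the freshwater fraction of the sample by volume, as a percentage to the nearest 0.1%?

82.5%

Let f be the freshwater fraction. Salt balance per unit volume:
f×0.4 + (1−f)×35.2 = 6.5
f = (35.2 − 6.5) / (35.2 − 0.4) = 28.7/34.8 = 0.8247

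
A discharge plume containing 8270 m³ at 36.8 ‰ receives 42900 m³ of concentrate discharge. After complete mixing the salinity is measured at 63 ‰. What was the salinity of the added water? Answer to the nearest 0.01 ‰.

68.05 ‰

Salt balance: 8,270×36.8 + 42,900×S = 51,170×63
304,336 + 42,900·S = 3,223,710
S = (3,223,710 − 304,336) / 42,900 = 68.0507 ‰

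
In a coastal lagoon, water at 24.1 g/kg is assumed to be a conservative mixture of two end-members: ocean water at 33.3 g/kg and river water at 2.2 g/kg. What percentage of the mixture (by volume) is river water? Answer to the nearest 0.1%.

Let f be the freshwater fraction. Salt balance per unit volume:
f×2.2 + (1−f)×33.3 = 24.1
f = (33.3 − 24.1) / (33.3 − 2.2) = 9.2/31.1 = 0.2958

29.6%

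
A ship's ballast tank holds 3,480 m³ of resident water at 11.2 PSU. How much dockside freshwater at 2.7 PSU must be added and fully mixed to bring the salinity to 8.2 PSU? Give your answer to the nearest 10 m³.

1900 m³

Salt balance: 3,480×11.2 + V×2.7 = (3,480+V)×8.2
38,976 + 2.7V = 28,536 + 8.2V
10,440 = 5.5V
V = 1,898.18 m³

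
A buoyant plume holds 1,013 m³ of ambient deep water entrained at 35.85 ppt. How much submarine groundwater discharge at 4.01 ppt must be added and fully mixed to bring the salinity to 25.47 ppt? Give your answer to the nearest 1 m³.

Salt balance: 1,013×35.85 + V×4.01 = (1,013+V)×25.47
36,316.05 + 4.01V = 25,801.11 + 25.47V
10,514.94 = 21.46V
V = 489.98 m³

490 m³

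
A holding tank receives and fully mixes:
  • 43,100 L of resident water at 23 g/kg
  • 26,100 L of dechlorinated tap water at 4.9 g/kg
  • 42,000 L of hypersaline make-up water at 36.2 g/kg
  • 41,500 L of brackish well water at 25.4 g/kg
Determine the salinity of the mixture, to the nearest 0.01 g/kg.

Total salt / total volume:
salt = 43,100×23 + 26,100×4.9 + 42,000×36.2 + 41,500×25.4 = 991,300 + 127,890 + 1,520,400 + 1,054,100 = 3,693,690
volume = 43,100 + 26,100 + 42,000 + 41,500 = 152,700 L
S = 3,693,690 / 152,700 = 24.1892 g/kg

24.19 g/kg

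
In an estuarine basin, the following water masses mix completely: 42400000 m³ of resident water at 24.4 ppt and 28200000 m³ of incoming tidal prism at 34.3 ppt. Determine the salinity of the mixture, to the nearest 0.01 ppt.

28.35 ppt

Weighted by volume,
salt = 42,400,000×24.4 + 28,200,000×34.3 = 1,034,560,000 + 967,260,000 = 2,001,820,000
volume = 42,400,000 + 28,200,000 = 70,600,000 m³
S = 2,001,820,000 / 70,600,000 = 28.3544 ppt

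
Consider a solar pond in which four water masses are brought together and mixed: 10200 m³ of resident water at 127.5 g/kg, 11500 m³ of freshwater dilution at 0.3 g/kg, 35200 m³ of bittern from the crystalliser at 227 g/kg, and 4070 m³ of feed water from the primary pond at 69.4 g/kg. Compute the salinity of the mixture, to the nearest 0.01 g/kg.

Conserving salt mass:
salt = 10,200×127.5 + 11,500×0.3 + 35,200×227 + 4,070×69.4 = 1,300,500 + 3,450 + 7,990,400 + 282,458 = 9,576,808
volume = 10,200 + 11,500 + 35,200 + 4,070 = 60,970 m³
S = 9,576,808 / 60,970 = 157.0741 g/kg

157.07 g/kg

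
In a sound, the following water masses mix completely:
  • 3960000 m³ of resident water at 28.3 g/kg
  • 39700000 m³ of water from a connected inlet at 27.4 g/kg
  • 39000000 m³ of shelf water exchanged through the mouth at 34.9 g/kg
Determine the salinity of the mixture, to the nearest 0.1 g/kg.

Salt balance:
salt = 3,960,000×28.3 + 39,700,000×27.4 + 39,000,000×34.9 = 112,068,000 + 1,087,780,000 + 1,361,100,000 = 2,560,948,000
volume = 3,960,000 + 39,700,000 + 39,000,000 = 82,660,000 m³
S = 2,560,948,000 / 82,660,000 = 30.982 g/kg

31.0 g/kg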